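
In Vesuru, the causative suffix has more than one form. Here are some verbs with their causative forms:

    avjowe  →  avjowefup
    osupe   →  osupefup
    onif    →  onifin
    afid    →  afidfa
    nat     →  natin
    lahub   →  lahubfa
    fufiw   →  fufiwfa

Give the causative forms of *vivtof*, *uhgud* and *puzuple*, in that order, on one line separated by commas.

The alternation tracks the final sound of the stem — -in when the stem ends in a voiceless consonant (*onif*, *nat*); -fa when the stem ends in a voiced consonant (*afid*, *lahub*, *fufiw*); -fup when the stem ends in a vowel (*avjowe*, *osupe*).
*vivtof*: final sound = /f/, a voiceless consonant → -in → *vivtofin*.
*uhgud*: final sound = /d/, a voiced consonant → -fa → *uhgudfa*.
The final sound of *puzuple* is /e/, which is a vowel, so the suffix is -fup, giving *puzuplefup*.

vivtofin, uhgudfa, puzuplefup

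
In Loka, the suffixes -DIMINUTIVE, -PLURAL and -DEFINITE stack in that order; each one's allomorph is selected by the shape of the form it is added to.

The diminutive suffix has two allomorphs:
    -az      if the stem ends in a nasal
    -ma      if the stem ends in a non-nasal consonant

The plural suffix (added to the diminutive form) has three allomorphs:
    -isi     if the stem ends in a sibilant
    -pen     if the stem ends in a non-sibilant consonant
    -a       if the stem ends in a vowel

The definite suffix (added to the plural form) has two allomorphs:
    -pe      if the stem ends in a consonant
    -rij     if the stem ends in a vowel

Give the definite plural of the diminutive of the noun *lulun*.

lulunazisirij

*lulun* — final consonant /n/ (a nasal) → -az → *lulunaz*.
The diminutive form *lulunaz* — final sound /z/ (a sibilant) → -isi → *lulunazisi*.
Since the final sound of the plural form *lulunazisi* is /i/ (a vowel), it takes -rij, giving *lulunazisirij*.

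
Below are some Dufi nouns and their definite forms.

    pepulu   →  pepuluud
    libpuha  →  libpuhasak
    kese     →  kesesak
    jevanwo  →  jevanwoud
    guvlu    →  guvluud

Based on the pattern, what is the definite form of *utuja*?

The pattern is rounding harmony: -ud when the last vowel of the stem is a rounded vowel (*pepulu*, *jevanwo*, *guvlu*); -sak when the last vowel of the stem is an unrounded vowel (*libpuha*, *kese*).
Since the last vowel of *utuja* is /a/ (an unrounded vowel), it takes -sak, giving *utujasak*.

utujasak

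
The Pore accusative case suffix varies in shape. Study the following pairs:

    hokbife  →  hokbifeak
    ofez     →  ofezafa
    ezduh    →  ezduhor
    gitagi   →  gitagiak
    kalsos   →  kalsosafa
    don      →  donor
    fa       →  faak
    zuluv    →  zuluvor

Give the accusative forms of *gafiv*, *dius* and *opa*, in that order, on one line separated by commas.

gafivor, diusafa, opaak

Looking at the final sound of each stem: -afa when the stem ends in a sibilant (*ofez*, *kalsos*); -or when the stem ends in a non-sibilant consonant (*ezduh*, *don*, *zuluv*); -ak when the stem ends in a vowel (*hokbife*, *gitagi*, *fa*).
The final sound of *gafiv* is /v/, which is a non-sibilant consonant, so the suffix is -or, giving *gafivor*.
The final sound of *dius* is /s/, which is a sibilant, so the suffix is -afa, giving *diusafa*.
*opa*: final sound = /a/, a vowel → -ak → *opaak*.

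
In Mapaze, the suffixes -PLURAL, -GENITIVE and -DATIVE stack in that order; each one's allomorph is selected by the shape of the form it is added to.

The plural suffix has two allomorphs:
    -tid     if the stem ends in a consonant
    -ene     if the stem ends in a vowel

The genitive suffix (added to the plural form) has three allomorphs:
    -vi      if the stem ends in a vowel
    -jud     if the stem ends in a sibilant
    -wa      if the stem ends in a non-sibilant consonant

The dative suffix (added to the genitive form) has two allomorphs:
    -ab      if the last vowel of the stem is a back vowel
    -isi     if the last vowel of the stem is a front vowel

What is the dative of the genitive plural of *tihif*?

*tihif* — final sound /f/ (a consonant) → -tid → *tihiftid*.
The plural form *tihiftid*: final sound = /d/, a non-sibilant consonant → -wa → *tihiftidwa*.
The genitive form *tihiftidwa* — last vowel /a/ (a back vowel) → -ab → *tihiftidwaab*.

tihiftidwaab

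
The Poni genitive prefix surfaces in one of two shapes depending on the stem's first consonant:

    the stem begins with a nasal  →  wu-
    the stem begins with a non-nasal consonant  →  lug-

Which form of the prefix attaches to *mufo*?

wu-

*mufo* — first consonant /m/ (a nasal) → wu-.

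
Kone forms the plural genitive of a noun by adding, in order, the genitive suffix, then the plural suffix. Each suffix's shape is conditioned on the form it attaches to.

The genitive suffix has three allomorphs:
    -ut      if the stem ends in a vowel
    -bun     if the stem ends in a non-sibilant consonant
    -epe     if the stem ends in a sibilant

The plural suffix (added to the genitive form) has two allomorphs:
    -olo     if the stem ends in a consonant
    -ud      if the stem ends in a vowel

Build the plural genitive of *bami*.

Since the final sound of *bami* is /i/ (a vowel), it takes -ut, giving *bamiut*.
The genitive form *bamiut*: final sound = /t/, a consonant → -olo → *bamiutolo*.

bamiutolo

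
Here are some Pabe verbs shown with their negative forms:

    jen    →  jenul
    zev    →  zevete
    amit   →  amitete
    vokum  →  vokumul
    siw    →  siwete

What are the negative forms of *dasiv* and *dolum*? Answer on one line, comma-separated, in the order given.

The pattern is nasality of the final consonant: -ul when the stem ends in a nasal (*jen*, *vokum*); -ete when the stem ends in a non-nasal consonant (*zev*, *amit*, *siw*).
*dasiv*: final consonant = /v/, non-nasal → -ete → *dasivete*.
*dolum* — final consonant /m/ (a nasal) → -ul → *dolumul*.

dasivete, dolumul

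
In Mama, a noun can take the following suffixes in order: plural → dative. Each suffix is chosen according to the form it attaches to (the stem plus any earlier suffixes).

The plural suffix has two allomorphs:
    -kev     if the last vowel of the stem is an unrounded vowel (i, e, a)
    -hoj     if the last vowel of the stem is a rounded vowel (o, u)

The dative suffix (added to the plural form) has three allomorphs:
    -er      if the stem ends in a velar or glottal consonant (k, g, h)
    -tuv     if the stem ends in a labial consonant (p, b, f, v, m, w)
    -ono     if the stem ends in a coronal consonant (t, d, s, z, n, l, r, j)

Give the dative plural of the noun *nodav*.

Since the last vowel of *nodav* is /a/ (an unrounded vowel), it takes -kev, giving *nodavkev*.
The final consonant of the plural form *nodavkev* is /v/, which is labial, so the dative suffix is -tuv, giving *nodavkevtuv*.

nodavkevtuv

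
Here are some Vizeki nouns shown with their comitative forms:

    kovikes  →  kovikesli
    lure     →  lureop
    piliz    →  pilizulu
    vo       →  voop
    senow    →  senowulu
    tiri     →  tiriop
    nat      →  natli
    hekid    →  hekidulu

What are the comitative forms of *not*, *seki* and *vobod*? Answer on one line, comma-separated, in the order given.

The alternation tracks the final sound of the stem — -li when the stem ends in a voiceless consonant (*kovikes*, *nat*); -ulu when the stem ends in a voiced consonant (*piliz*, *senow*, *hekid*); -op when the stem ends in a vowel (*lure*, *vo*, *tiri*).
The final sound of *not* is /t/, which is a voiceless consonant, so the suffix is -li, giving *notli*.
*seki*: final sound = /i/, a vowel → -op → *sekiop*.
*vobod*: final sound = /d/, a voiced consonant → -ulu → *vobodulu*.

notli, sekiop, vobodulu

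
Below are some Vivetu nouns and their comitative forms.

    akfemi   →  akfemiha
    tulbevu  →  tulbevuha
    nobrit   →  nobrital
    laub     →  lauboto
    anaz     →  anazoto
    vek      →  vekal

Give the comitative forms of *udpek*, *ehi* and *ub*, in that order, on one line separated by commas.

Looking at the final sound of each stem: -al when the stem ends in a voiceless consonant (*nobrit*, *vek*); -oto when the stem ends in a voiced consonant (*laub*, *anaz*); -ha when the stem ends in a vowel (*akfemi*, *tulbevu*).
*udpek* — final sound /k/ (a voiceless consonant) → -al → *udpekal*.
*ehi*: final sound = /i/, a vowel → -ha → *ehiha*.
*ub*: final sound = /b/, a voiced consonant → -oto → *uboto*.

udpekal, ehiha, uboto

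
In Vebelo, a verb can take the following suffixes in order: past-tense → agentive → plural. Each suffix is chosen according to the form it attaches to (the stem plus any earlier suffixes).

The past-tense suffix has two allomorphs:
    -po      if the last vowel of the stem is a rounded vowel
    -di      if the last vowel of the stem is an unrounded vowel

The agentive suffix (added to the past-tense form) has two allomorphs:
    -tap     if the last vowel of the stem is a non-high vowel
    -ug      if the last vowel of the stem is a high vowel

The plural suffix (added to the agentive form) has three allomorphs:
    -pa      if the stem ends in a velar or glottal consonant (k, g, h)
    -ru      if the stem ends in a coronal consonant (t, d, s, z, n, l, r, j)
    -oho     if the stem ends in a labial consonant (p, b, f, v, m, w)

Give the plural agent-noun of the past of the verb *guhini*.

Since the last vowel of *guhini* is /i/ (an unrounded vowel), it takes -di, giving *guhinidi*.
The past-tense form *guhinidi*: last vowel = /i/, a high vowel → -ug → *guhinidiug*.
The final consonant of the agentive form *guhinidiug* is /g/, which is velar/glottal, so the plural suffix is -pa, giving *guhinidiugpa*.

guhinidiugpa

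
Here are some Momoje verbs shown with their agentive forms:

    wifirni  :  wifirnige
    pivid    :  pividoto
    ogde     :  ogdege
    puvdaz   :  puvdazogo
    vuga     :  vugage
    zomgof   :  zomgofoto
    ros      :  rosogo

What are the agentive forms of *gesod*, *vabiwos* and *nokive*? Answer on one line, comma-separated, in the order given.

Looking at the final sound of each stem: -ogo when the stem ends in a sibilant (*puvdaz*, *ros*); -oto when the stem ends in a non-sibilant consonant (*pivid*, *zomgof*); -ge when the stem ends in a vowel (*wifirni*, *ogde*, *vuga*).
Since the final sound of *gesod* is /d/ (a non-sibilant consonant), it takes -oto, giving *gesodoto*.
*vabiwos*: final sound = /s/, a sibilant → -ogo → *vabiwosogo*.
*nokive* — final sound /e/ (a vowel) → -ge → *nokivege*.

gesodoto, vabiwosogo, nokivege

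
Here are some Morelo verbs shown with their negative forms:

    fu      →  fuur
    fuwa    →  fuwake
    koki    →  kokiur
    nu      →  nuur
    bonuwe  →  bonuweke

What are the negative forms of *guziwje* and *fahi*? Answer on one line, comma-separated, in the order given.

guziwjeke, fahiur

Looking at the last vowel of each stem: -ur when the last vowel of the stem is a high vowel (*fu*, *koki*, *nu*); -ke when the last vowel of the stem is a non-high vowel (*fuwa*, *bonuwe*).
The last vowel of *guziwje* is /e/, which is a non-high vowel, so the suffix is -ke, giving *guziwjeke*.
*fahi* — last vowel /i/ (a high vowel) → -ur → *fahiur*.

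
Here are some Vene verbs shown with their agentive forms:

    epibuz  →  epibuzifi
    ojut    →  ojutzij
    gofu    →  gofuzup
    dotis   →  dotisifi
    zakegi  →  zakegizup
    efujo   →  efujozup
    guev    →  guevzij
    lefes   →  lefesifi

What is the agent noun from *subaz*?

subazifi

The pattern is sibilance of the final sound: -ifi when the stem ends in a sibilant (*epibuz*, *dotis*, *lefes*); -zij when the stem ends in a non-sibilant consonant (*ojut*, *guev*); -zup when the stem ends in a vowel (*gofu*, *zakegi*, *efujo*).
*subaz*: final sound = /z/, a sibilant → -ifi → *subazifi*.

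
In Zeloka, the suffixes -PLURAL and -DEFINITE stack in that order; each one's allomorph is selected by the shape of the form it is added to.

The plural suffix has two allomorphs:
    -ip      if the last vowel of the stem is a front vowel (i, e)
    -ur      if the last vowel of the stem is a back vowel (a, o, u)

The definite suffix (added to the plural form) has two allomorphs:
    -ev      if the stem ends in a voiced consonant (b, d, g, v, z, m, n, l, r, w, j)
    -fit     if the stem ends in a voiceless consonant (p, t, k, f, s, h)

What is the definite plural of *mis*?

misipfit

*mis* — last vowel /i/ (a front vowel) → -ip → *misip*.
The final consonant of the plural form *misip* is /p/, which is voiceless, so the definite suffix is -fit, giving *misipfit*.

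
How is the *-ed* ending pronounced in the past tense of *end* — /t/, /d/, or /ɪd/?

The stem *end* ends in /t/ or /d/.
The -ed suffix is realized as /ɪd/ after /t, d/; as /t/ after other voiceless consonants; and as /d/ after other voiced sounds.
So -ed on *end* is pronounced /ɪd/.

/ɪd/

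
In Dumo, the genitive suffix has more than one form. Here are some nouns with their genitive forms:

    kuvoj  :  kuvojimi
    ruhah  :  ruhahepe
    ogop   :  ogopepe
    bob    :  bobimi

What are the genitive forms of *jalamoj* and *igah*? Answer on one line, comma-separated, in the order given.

The alternation tracks the final consonant of the stem — -epe when the stem ends in a voiceless consonant (*ruhah*, *ogop*); -imi when the stem ends in a voiced consonant (*kuvoj*, *bob*).
Since the final consonant of *jalamoj* is /j/ (voiced), it takes -imi, giving *jalamojimi*.
*igah*: final consonant = /h/, voiceless → -epe → *igahepe*.

jalamojimi, igahepe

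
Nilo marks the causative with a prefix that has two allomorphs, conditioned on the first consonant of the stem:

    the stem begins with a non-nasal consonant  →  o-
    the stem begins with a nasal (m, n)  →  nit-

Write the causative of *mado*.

nitmado

*mado* — first consonant /m/ (a nasal) → nit- → *nitmado*.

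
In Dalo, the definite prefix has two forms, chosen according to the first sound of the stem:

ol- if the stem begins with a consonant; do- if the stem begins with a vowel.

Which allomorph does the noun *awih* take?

do-

*awih*: first sound = /a/, a vowel → do-.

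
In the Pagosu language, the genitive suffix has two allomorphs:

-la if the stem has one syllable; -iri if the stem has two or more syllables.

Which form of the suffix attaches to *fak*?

-la

*fak* (one syllable) → -la.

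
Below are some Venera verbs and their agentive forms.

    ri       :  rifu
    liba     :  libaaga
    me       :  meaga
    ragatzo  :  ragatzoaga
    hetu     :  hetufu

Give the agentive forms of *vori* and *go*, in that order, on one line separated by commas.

The pattern is height harmony: -fu when the last vowel of the stem is a high vowel (*ri*, *hetu*); -aga when the last vowel of the stem is a non-high vowel (*liba*, *me*, *ragatzo*).
*vori*: last vowel = /i/, a high vowel → -fu → *vorifu*.
*go*: last vowel = /o/, a non-high vowel → -aga → *goaga*.

vorifu, goaga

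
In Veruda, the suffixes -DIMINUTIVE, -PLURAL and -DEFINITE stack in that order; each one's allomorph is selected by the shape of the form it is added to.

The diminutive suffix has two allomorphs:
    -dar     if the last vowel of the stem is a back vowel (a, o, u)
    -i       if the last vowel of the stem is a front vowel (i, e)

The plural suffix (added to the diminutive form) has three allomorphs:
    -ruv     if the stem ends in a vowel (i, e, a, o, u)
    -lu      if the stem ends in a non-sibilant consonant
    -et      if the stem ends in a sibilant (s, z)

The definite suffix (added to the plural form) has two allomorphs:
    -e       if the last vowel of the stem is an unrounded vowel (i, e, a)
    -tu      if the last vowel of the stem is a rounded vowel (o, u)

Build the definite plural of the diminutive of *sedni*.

*sedni* — last vowel /i/ (a front vowel) → -i → *sednii*.
The final sound of the diminutive form *sednii* is /i/, which is a vowel, so the plural suffix is -ruv, giving *sedniiruv*.
The plural form *sedniiruv*: last vowel = /u/, a rounded vowel → -tu → *sedniiruvtu*.

sedniiruvtu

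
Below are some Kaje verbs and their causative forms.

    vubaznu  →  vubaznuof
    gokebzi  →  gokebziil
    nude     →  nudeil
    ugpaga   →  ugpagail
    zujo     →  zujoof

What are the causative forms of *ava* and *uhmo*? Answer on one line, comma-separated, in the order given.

avail, uhmoof

The suffix is conditioned by the last vowel: -of when the last vowel of the stem is a rounded vowel (*vubaznu*, *zujo*); -il when the last vowel of the stem is an unrounded vowel (*gokebzi*, *nude*, *ugpaga*).
*ava* — last vowel /a/ (an unrounded vowel) → -il → *avail*.
*uhmo* — last vowel /o/ (a rounded vowel) → -of → *uhmoof*.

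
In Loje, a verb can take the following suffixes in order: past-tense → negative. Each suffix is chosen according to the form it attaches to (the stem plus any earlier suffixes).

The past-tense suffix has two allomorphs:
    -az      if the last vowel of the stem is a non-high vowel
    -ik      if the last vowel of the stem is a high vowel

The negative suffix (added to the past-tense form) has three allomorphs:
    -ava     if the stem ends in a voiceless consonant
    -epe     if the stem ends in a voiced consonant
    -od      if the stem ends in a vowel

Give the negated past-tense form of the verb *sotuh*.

sotuhikava

*sotuh* — last vowel /u/ (a high vowel) → -ik → *sotuhik*.
The final sound of the past-tense form *sotuhik* is /k/, which is a voiceless consonant, so the negative suffix is -ava, giving *sotuhikava*.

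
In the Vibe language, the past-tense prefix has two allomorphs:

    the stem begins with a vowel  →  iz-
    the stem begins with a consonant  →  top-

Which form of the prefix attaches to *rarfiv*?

top-

Since the first sound of *rarfiv* is /r/ (a consonant), it takes top-.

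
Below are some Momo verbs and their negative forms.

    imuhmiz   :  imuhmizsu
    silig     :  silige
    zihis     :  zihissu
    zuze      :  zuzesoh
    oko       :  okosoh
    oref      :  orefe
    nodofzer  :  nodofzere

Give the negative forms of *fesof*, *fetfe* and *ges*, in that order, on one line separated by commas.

Looking at the final sound of each stem: -su when the stem ends in a sibilant (*imuhmiz*, *zihis*); -e when the stem ends in a non-sibilant consonant (*silig*, *oref*, *nodofzer*); -soh when the stem ends in a vowel (*zuze*, *oko*).
The final sound of *fesof* is /f/, which is a non-sibilant consonant, so the suffix is -e, giving *fesofe*.
The final sound of *fetfe* is /e/, which is a vowel, so the suffix is -soh, giving *fetfesoh*.
The final sound of *ges* is /s/, which is a sibilant, so the suffix is -su, giving *gessu*.

fesofe, fetfesoh, gessu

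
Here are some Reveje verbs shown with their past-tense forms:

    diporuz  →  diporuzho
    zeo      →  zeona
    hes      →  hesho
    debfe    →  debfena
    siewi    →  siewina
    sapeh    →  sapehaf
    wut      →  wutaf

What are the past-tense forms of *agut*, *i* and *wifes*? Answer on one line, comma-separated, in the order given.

agutaf, ina, wifesho

The suffix is conditioned by the final sound: -ho when the stem ends in a sibilant (*diporuz*, *hes*); -af when the stem ends in a non-sibilant consonant (*sapeh*, *wut*); -na when the stem ends in a vowel (*zeo*, *debfe*, *siewi*).
The final sound of *agut* is /t/, which is a non-sibilant consonant, so the suffix is -af, giving *agutaf*.
*i* — final sound /i/ (a vowel) → -na → *ina*.
*wifes*: final sound = /s/, a sibilant → -ho → *wifesho*.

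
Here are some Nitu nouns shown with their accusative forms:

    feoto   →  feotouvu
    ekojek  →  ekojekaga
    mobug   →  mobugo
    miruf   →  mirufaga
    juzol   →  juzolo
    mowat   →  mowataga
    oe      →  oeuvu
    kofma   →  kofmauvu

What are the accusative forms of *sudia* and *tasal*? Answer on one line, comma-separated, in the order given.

The pattern is voicing of the final sound: -aga when the stem ends in a voiceless consonant (*ekojek*, *miruf*, *mowat*); -o when the stem ends in a voiced consonant (*mobug*, *juzol*); -uvu when the stem ends in a vowel (*feoto*, *oe*, *kofma*).
*sudia* — final sound /a/ (a vowel) → -uvu → *sudiauvu*.
*tasal*: final sound = /l/, a voiced consonant → -o → *tasalo*.

sudiauvu, tasalo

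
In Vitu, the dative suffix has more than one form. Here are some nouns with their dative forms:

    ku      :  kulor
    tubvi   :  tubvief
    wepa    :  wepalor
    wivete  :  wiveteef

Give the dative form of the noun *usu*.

The pattern is front/back vowel harmony: -ef when the last vowel of the stem is a front vowel (*tubvi*, *wivete*); -lor when the last vowel of the stem is a back vowel (*ku*, *wepa*).
*usu* — last vowel /u/ (a back vowel) → -lor → *usulor*.

usulor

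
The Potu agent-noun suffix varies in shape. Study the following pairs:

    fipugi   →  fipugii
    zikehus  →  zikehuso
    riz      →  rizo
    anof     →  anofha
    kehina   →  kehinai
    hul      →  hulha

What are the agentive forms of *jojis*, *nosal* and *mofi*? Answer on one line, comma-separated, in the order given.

jojiso, nosalha, mofii

Looking at the final sound of each stem: -o when the stem ends in a sibilant (*zikehus*, *riz*); -ha when the stem ends in a non-sibilant consonant (*anof*, *hul*); -i when the stem ends in a vowel (*fipugi*, *kehina*).
Since the final sound of *jojis* is /s/ (a sibilant), it takes -o, giving *jojiso*.
The final sound of *nosal* is /l/, which is a non-sibilant consonant, so the suffix is -ha, giving *nosalha*.
The final sound of *mofi* is /i/, which is a vowel, so the suffix is -i, giving *mofii*.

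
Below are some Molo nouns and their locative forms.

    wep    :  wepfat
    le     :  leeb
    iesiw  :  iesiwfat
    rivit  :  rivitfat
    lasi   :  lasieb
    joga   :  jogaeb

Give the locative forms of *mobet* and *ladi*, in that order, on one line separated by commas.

mobetfat, ladieb

The suffix is conditioned by the final sound: -fat when the stem ends in a consonant (*wep*, *iesiw*, *rivit*); -eb when the stem ends in a vowel (*le*, *lasi*, *joga*).
*mobet* — final sound /t/ (a consonant) → -fat → *mobetfat*.
*ladi* — final sound /i/ (a vowel) → -eb → *ladieb*.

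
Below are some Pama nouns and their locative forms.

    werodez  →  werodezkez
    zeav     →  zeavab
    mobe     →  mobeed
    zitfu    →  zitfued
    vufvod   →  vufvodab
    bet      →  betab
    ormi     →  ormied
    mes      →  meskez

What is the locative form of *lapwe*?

lapweed

The alternation tracks the final sound of the stem — -kez when the stem ends in a sibilant (*werodez*, *mes*); -ab when the stem ends in a non-sibilant consonant (*zeav*, *vufvod*, *bet*); -ed when the stem ends in a vowel (*mobe*, *zitfu*, *ormi*).
*lapwe*: final sound = /e/, a vowel → -ed → *lapweed*.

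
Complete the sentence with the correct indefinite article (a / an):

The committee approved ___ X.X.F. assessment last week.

The indefinite article is chosen by the initial *sound* of the following word, not its spelling.
The initialism *X.X.F.* is read letter by letter; the first letter, X, is pronounced /ɛks/, which begins with a vowel sound.
So the article is *an*: The committee approved an X.X.F. assessment last week.

an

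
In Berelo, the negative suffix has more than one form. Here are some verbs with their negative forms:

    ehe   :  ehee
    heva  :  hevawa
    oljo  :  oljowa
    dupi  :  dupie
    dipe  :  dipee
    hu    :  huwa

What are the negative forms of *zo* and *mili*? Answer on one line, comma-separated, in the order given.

zowa, milie

The suffix is conditioned by the last vowel: -e when the last vowel of the stem is a front vowel (*ehe*, *dupi*, *dipe*); -wa when the last vowel of the stem is a back vowel (*heva*, *oljo*, *hu*).
Since the last vowel of *zo* is /o/ (a back vowel), it takes -wa, giving *zowa*.
Since the last vowel of *mili* is /i/ (a front vowel), it takes -e, giving *milie*.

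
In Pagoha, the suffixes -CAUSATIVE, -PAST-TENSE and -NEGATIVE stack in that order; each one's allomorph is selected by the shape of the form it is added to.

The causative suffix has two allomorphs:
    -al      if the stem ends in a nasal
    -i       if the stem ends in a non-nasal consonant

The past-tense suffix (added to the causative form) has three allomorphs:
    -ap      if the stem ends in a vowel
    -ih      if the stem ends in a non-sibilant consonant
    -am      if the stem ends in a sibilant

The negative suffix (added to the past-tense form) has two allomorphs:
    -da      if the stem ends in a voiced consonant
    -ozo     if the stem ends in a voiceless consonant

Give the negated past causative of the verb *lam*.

lamalihozo

*lam* — final consonant /m/ (a nasal) → -al → *lamal*.
The causative form *lamal* — final sound /l/ (a non-sibilant consonant) → -ih → *lamalih*.
The past-tense form *lamalih*: final consonant = /h/, voiceless → -ozo → *lamalihozo*.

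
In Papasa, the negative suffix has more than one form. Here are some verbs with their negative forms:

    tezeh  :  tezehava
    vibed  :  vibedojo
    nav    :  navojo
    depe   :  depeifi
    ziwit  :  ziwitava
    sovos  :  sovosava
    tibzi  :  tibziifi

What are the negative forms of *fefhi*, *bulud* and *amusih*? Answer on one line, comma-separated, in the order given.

The pattern is voicing of the final sound: -ava when the stem ends in a voiceless consonant (*tezeh*, *ziwit*, *sovos*); -ojo when the stem ends in a voiced consonant (*vibed*, *nav*); -ifi when the stem ends in a vowel (*depe*, *tibzi*).
*fefhi*: final sound = /i/, a vowel → -ifi → *fefhiifi*.
The final sound of *bulud* is /d/, which is a voiced consonant, so the suffix is -ojo, giving *buludojo*.
*amusih* — final sound /h/ (a voiceless consonant) → -ava → *amusihava*.

fefhiifi, buludojo, amusihava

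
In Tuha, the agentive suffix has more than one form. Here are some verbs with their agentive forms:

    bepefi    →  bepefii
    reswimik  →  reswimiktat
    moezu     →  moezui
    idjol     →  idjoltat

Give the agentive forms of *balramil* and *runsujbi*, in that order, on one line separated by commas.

balramiltat, runsujbii

The pattern is consonant vs. vowel: -tat when the stem ends in a consonant (*reswimik*, *idjol*); -i when the stem ends in a vowel (*bepefi*, *moezu*).
The final sound of *balramil* is /l/, which is a consonant, so the suffix is -tat, giving *balramiltat*.
*runsujbi* — final sound /i/ (a vowel) → -i → *runsujbii*.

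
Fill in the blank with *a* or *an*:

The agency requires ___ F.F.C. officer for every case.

The indefinite article is chosen by the initial *sound* of the following word, not its spelling.
The initialism *F.F.C.* is read letter by letter; the first letter, F, is pronounced /ɛf/, which begins with a vowel sound.
So the article is *an*: The agency requires an F.F.C. officer for every case.

an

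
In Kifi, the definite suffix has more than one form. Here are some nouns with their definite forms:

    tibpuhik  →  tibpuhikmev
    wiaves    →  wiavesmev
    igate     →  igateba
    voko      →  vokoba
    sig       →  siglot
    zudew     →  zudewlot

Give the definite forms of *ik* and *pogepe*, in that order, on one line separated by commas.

ikmev, pogepeba

The pattern is voicing of the final sound: -mev when the stem ends in a voiceless consonant (*tibpuhik*, *wiaves*); -lot when the stem ends in a voiced consonant (*sig*, *zudew*); -ba when the stem ends in a vowel (*igate*, *voko*).
Since the final sound of *ik* is /k/ (a voiceless consonant), it takes -mev, giving *ikmev*.
*pogepe*: final sound = /e/, a vowel → -ba → *pogepeba*.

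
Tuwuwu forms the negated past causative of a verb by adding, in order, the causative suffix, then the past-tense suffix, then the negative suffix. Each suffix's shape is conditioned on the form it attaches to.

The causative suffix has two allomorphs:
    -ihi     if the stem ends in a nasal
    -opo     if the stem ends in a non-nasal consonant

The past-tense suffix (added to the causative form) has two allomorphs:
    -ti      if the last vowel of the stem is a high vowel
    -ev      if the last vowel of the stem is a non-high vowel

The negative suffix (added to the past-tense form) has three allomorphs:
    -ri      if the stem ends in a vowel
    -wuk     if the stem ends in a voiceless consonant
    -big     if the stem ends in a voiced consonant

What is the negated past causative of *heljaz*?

The final consonant of *heljaz* is /z/, which is non-nasal, so the causative suffix is -opo, giving *heljazopo*.
The last vowel of the causative form *heljazopo* is /o/, which is a non-high vowel, so the past-tense suffix is -ev, giving *heljazopoev*.
The final sound of the past-tense form *heljazopoev* is /v/, which is a voiced consonant, so the negative suffix is -big, giving *heljazopoevbig*.

heljazopoevbig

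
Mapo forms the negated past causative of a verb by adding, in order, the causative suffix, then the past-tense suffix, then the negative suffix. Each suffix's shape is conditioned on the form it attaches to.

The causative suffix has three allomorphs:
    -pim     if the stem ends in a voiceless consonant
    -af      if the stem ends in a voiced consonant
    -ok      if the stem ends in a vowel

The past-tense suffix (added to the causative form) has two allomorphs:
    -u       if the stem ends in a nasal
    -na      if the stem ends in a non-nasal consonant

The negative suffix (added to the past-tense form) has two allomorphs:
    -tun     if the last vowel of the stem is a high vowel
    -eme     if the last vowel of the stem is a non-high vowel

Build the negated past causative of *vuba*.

vubaoknaeme

The final sound of *vuba* is /a/, which is a vowel, so the causative suffix is -ok, giving *vubaok*.
The causative form *vubaok* — final consonant /k/ (non-nasal) → -na → *vubaokna*.
Since the last vowel of the past-tense form *vubaokna* is /a/ (a non-high vowel), it takes -eme, giving *vubaoknaeme*.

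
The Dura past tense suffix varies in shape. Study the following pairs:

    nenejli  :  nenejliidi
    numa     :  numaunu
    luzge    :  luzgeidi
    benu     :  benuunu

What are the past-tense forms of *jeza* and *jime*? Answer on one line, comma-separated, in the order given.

jezaunu, jimeidi

The pattern is front/back vowel harmony: -idi when the last vowel of the stem is a front vowel (*nenejli*, *luzge*); -unu when the last vowel of the stem is a back vowel (*numa*, *benu*).
Since the last vowel of *jeza* is /a/ (a back vowel), it takes -unu, giving *jezaunu*.
*jime*: last vowel = /e/, a front vowel → -idi → *jimeidi*.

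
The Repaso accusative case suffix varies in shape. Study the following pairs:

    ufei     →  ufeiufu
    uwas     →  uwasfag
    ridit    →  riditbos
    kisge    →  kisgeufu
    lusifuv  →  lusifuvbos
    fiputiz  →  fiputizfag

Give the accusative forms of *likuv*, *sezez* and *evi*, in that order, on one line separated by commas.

likuvbos, sezezfag, eviufu

The alternation tracks the final sound of the stem — -fag when the stem ends in a sibilant (*uwas*, *fiputiz*); -bos when the stem ends in a non-sibilant consonant (*ridit*, *lusifuv*); -ufu when the stem ends in a vowel (*ufei*, *kisge*).
The final sound of *likuv* is /v/, which is a non-sibilant consonant, so the suffix is -bos, giving *likuvbos*.
Since the final sound of *sezez* is /z/ (a sibilant), it takes -fag, giving *sezezfag*.
*evi* — final sound /i/ (a vowel) → -ufu → *eviufu*.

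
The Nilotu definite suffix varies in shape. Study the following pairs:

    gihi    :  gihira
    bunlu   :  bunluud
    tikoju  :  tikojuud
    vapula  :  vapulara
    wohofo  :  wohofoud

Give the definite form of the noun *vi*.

The alternation tracks the last vowel of the stem — -ud when the last vowel of the stem is a rounded vowel (*bunlu*, *tikoju*, *wohofo*); -ra when the last vowel of the stem is an unrounded vowel (*gihi*, *vapula*).
Since the last vowel of *vi* is /i/ (an unrounded vowel), it takes -ra, giving *vira*.

vira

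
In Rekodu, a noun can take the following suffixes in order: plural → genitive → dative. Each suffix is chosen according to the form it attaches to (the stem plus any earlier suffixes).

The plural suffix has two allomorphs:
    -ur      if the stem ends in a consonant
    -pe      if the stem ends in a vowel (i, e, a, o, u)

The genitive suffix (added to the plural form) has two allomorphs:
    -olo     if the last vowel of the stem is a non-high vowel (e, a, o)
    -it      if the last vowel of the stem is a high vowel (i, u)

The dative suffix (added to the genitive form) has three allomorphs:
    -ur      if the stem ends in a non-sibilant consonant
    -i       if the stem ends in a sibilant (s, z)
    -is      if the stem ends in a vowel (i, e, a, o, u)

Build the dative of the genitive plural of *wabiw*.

Since the final sound of *wabiw* is /w/ (a consonant), it takes -ur, giving *wabiwur*.
The plural form *wabiwur* — last vowel /u/ (a high vowel) → -it → *wabiwurit*.
The genitive form *wabiwurit* — final sound /t/ (a non-sibilant consonant) → -ur → *wabiwuritur*.

wabiwuritur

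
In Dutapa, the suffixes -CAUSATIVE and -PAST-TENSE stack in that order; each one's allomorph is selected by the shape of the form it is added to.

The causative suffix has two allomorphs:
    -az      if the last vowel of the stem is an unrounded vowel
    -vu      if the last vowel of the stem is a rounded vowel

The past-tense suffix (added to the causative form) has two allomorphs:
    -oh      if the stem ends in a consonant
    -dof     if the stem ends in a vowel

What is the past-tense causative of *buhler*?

Since the last vowel of *buhler* is /e/ (an unrounded vowel), it takes -az, giving *buhleraz*.
The causative form *buhleraz* — final sound /z/ (a consonant) → -oh → *buhlerazoh*.

buhlerazoh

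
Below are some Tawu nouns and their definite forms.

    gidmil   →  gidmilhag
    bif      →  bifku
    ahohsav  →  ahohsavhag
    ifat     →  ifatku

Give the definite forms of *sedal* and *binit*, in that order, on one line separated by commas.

Looking at the final consonant of each stem: -ku when the stem ends in a voiceless consonant (*bif*, *ifat*); -hag when the stem ends in a voiced consonant (*gidmil*, *ahohsav*).
*sedal* — final consonant /l/ (voiced) → -hag → *sedalhag*.
Since the final consonant of *binit* is /t/ (voiceless), it takes -ku, giving *binitku*.

sedalhag, binitku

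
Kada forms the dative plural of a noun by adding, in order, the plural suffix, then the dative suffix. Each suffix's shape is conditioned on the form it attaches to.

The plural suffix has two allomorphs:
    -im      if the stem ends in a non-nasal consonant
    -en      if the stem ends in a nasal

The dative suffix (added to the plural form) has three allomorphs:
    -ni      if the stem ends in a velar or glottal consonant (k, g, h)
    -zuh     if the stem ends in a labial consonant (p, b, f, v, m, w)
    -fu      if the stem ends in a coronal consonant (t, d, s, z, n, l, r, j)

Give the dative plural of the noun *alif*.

*alif* — final consonant /f/ (non-nasal) → -im → *alifim*.
Since the final consonant of the plural form *alifim* is /m/ (labial), it takes -zuh, giving *alifimzuh*.

alifimzuh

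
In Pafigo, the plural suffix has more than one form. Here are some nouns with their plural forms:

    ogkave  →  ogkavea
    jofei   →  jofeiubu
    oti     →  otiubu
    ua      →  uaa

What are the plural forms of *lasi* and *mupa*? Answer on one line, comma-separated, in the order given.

The alternation tracks the last vowel of the stem — -ubu when the last vowel of the stem is a high vowel (*jofei*, *oti*); -a when the last vowel of the stem is a non-high vowel (*ogkave*, *ua*).
*lasi* — last vowel /i/ (a high vowel) → -ubu → *lasiubu*.
*mupa*: last vowel = /a/, a non-high vowel → -a → *mupaa*.

lasiubu, mupaa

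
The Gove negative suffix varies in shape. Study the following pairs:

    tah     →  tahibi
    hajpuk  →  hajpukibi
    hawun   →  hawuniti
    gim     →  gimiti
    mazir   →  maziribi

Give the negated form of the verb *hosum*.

hosumiti

The alternation tracks the final consonant of the stem — -iti when the stem ends in a nasal (*hawun*, *gim*); -ibi when the stem ends in a non-nasal consonant (*tah*, *hajpuk*, *mazir*).
The final consonant of *hosum* is /m/, which is a nasal, so the suffix is -iti, giving *hosumiti*.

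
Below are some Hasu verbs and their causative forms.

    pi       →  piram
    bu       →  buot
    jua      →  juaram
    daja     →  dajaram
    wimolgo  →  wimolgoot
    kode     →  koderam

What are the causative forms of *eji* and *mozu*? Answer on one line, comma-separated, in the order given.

ejiram, mozuot

Looking at the last vowel of each stem: -ot when the last vowel of the stem is a rounded vowel (*bu*, *wimolgo*); -ram when the last vowel of the stem is an unrounded vowel (*pi*, *jua*, *daja*, *kode*).
Since the last vowel of *eji* is /i/ (an unrounded vowel), it takes -ram, giving *ejiram*.
*mozu* — last vowel /u/ (a rounded vowel) → -ot → *mozuot*.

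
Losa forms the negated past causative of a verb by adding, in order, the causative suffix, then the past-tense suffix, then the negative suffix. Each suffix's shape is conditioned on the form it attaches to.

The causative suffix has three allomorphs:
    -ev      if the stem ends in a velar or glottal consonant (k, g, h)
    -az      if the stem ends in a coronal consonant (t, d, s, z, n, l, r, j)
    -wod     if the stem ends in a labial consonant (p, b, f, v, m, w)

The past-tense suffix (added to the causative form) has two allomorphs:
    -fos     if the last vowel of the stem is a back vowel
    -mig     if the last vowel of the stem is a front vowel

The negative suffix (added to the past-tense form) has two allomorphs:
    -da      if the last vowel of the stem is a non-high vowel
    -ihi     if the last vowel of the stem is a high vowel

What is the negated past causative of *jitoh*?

Since the final consonant of *jitoh* is /h/ (velar/glottal), it takes -ev, giving *jitohev*.
Since the last vowel of the causative form *jitohev* is /e/ (a front vowel), it takes -mig, giving *jitohevmig*.
The past-tense form *jitohevmig*: last vowel = /i/, a high vowel → -ihi → *jitohevmigihi*.

jitohevmigihi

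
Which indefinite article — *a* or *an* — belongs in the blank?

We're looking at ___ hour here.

The indefinite article is chosen by the initial *sound* of the following word, not its spelling.
*hour* begins with the sound /aʊ/ (silent h) — a vowel sound.
So the article is *an*: We're looking at an hour here.

an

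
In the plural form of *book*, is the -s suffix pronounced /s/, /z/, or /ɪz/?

The stem *book* ends in a voiceless non-sibilant consonant.
The plural suffix surfaces as /ɪz/ after sibilants, /s/ after other voiceless consonants, and /z/ after other voiced sounds.
So the plural -s on *book* is pronounced /s/.

/s/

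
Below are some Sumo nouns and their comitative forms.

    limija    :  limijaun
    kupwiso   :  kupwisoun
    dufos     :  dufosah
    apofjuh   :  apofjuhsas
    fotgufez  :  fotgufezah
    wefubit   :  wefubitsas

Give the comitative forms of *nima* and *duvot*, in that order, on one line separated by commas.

The pattern is sibilance of the final sound: -ah when the stem ends in a sibilant (*dufos*, *fotgufez*); -sas when the stem ends in a non-sibilant consonant (*apofjuh*, *wefubit*); -un when the stem ends in a vowel (*limija*, *kupwiso*).
Since the final sound of *nima* is /a/ (a vowel), it takes -un, giving *nimaun*.
*duvot* — final sound /t/ (a non-sibilant consonant) → -sas → *duvotsas*.

nimaun, duvotsas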